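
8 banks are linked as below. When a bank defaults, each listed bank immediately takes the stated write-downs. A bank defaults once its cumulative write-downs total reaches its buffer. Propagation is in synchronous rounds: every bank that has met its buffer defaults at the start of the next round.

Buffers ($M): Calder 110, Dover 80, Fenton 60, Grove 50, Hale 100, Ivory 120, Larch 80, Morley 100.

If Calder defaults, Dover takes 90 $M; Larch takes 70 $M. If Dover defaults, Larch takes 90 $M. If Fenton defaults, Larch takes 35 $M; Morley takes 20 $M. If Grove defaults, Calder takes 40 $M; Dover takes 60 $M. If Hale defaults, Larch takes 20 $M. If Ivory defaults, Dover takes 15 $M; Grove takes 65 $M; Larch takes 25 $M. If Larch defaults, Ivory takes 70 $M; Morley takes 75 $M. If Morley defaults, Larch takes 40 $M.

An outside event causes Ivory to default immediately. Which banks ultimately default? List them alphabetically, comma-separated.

Grove, Ivory

Round 1 — Ivory defaults (initial).
  Dover: +15 → 15 < 80
  Grove: +65 → 65 ≥ 50
  Larch: +25 → 25 < 80
Round 2 — Grove defaults.
  Calder: +40 → 40 < 110
  Dover: +60 → 75 < 80
No further defaults.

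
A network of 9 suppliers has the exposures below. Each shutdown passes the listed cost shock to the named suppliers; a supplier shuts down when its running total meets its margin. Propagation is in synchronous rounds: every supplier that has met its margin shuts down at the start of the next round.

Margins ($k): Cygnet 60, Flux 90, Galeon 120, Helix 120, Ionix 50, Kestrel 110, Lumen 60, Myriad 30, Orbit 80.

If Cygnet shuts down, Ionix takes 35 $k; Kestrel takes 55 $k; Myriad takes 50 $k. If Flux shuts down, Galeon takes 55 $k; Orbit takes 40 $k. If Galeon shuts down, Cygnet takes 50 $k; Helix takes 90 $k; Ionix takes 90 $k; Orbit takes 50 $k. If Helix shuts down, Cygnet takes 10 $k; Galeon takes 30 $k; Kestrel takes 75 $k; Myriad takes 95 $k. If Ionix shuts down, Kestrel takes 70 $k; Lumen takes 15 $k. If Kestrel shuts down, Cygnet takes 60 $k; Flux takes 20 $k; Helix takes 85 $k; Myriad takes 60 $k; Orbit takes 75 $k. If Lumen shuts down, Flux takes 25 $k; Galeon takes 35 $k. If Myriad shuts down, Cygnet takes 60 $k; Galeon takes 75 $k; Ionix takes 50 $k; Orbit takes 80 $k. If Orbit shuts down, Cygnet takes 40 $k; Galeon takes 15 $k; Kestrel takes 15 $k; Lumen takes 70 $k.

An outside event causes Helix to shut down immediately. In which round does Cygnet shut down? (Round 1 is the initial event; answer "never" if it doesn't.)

3

Round 1 — Helix shuts down (initial).
  Cygnet: +10 → 10 < 60
  Galeon: +30 → 30 < 120
  Kestrel: +75 → 75 < 110
  Myriad: +95 → 95 ≥ 30
Round 2 — Myriad shuts down.
  Cygnet: +60 → 70 ≥ 60
  Galeon: +75 → 105 < 120
  Ionix: +50 → 50 ≥ 50
  Orbit: +80 → 80 ≥ 80
Round 3 — Cygnet, Ionix, Orbit shut down.
  Galeon: +15 → 120 ≥ 120
  Kestrel: +55+70+15 → 215 ≥ 110
  Lumen: +15+70 → 85 ≥ 60
Round 4 — Galeon, Kestrel, Lumen shut down.
  Flux: +20+25 → 45 < 90
No further shutdowns.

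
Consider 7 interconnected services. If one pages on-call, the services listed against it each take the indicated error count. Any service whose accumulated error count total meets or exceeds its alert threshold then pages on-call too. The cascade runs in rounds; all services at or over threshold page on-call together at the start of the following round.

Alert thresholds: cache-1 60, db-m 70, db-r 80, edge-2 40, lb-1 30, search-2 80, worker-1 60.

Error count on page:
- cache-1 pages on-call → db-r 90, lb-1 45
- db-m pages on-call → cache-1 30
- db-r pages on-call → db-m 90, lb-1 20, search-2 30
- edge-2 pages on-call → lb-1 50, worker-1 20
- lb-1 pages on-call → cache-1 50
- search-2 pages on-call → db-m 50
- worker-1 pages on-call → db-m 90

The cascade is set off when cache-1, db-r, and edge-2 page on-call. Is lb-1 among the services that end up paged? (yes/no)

yes

Round 1 — cache-1, db-r, edge-2 page on-call (initial).
  db-m: +90 → 90 ≥ 70
  lb-1: +45+20+50 → 115 ≥ 30
  search-2: +30 → 30 < 80
  worker-1: +20 → 20 < 60
Round 2 — db-m, lb-1 page on-call.
No further pages.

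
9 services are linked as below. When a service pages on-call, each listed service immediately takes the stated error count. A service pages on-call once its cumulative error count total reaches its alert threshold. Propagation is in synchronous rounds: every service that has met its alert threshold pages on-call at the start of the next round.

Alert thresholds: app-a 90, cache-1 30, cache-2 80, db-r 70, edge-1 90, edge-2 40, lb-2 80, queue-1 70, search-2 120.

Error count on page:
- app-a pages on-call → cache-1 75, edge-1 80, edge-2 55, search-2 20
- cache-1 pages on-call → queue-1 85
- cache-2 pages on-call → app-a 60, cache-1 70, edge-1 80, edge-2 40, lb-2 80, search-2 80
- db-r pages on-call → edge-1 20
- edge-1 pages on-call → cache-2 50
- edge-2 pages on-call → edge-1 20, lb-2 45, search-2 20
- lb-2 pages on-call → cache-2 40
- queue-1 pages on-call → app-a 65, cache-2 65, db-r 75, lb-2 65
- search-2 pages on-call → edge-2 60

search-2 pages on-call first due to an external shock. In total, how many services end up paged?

2

Round 1 — search-2 pages on-call (initial).
  edge-2: +60 → 60 ≥ 40
Round 2 — edge-2 pages on-call.
  edge-1: +20 → 20 < 90
  lb-2: +45 → 45 < 80
No further pages.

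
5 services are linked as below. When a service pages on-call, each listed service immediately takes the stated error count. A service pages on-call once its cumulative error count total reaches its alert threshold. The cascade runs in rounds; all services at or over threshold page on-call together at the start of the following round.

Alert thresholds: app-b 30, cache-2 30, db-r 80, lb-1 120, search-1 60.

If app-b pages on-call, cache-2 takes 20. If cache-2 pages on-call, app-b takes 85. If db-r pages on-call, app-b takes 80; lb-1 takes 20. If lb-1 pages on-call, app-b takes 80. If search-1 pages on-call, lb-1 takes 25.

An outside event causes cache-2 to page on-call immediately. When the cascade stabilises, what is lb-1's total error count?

Round 1 — cache-2 pages on-call (initial).
  app-b: +85 → 85 ≥ 30
Round 2 — app-b pages on-call.
No further pages.

0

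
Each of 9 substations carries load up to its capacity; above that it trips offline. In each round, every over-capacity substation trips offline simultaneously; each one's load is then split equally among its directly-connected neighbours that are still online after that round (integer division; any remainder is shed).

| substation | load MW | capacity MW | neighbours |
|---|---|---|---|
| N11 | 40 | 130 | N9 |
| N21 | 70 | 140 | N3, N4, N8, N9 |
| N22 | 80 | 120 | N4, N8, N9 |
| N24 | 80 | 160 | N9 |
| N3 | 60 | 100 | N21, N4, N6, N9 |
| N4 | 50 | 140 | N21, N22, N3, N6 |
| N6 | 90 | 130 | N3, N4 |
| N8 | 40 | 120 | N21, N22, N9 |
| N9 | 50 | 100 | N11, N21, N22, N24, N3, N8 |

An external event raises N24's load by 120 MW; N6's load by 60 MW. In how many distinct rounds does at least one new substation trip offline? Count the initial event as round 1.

4

Round 1 — N24 at 200 > 160; N6 at 150 > 130. N24, N6 trip offline.
  N24 sheds 200 MW to N9: 200 each.
    N9: 50+200 = 250 > 100
  N6 sheds 150 MW to N3, N4: 75 each.
    N3: 60+75 = 135 > 100
    N4: 50+75 = 125 ≤ 140
Round 2 — N3, N9 trip offline.
  N3 sheds 135 MW to N21, N4: 67 each (1 lost).
    N21: 70+67 = 137 ≤ 140
    N4: 125+67 = 192 > 140
  N9 sheds 250 MW to N11, N21, N22, N8: 62 each (2 lost).
    N11: 40+62 = 102 ≤ 130
    N21: 137+62 = 199 > 140
    N22: 80+62 = 142 > 120
    N8: 40+62 = 102 ≤ 120
Round 3 — N21, N22, N4 trip offline.
  N21 sheds 199 MW to N8: 199 each.
    N8: 102+199 = 301 > 120
  N22 sheds 142 MW to N8: 142 each.
    N8: 301+142 = 443 > 120
  N4 sheds 192 MW: no online neighbours, lost.
Round 4 — N8 trips offline.
  N8 sheds 443 MW: no online neighbours, lost.
No further trips.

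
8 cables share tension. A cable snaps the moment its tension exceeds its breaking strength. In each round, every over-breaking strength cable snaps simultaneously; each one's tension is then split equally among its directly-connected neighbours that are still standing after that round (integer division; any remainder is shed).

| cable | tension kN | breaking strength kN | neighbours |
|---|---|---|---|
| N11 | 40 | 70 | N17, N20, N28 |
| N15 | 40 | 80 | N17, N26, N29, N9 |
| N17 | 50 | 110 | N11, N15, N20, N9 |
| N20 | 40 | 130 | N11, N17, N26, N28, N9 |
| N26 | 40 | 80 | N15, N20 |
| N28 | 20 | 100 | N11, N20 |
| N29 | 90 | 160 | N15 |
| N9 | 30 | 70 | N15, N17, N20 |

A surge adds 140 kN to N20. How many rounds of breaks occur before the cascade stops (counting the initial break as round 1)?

Round 1 — N20 at 180 > 130. N20 snaps.
  N20 sheds 180 kN to N11, N17, N26, N28, N9: 36 each.
    N11: 40+36 = 76 > 70
    N17: 50+36 = 86 ≤ 110
    N26: 40+36 = 76 ≤ 80
    N28: 20+36 = 56 ≤ 100
    N9: 30+36 = 66 ≤ 70
Round 2 — N11 snaps.
  N11 sheds 76 kN to N17, N28: 38 each.
    N17: 86+38 = 124 > 110
    N28: 56+38 = 94 ≤ 100
Round 3 — N17 snaps.
  N17 sheds 124 kN to N15, N9: 62 each.
    N15: 40+62 = 102 > 80
    N9: 66+62 = 128 > 70
Round 4 — N15, N9 snap.
  N15 sheds 102 kN to N26, N29: 51 each.
    N26: 76+51 = 127 > 80
    N29: 90+51 = 141 ≤ 160
  N9 sheds 128 kN: no online neighbours, lost.
Round 5 — N26 snaps.
  N26 sheds 127 kN: no online neighbours, lost.
No further breaks.

5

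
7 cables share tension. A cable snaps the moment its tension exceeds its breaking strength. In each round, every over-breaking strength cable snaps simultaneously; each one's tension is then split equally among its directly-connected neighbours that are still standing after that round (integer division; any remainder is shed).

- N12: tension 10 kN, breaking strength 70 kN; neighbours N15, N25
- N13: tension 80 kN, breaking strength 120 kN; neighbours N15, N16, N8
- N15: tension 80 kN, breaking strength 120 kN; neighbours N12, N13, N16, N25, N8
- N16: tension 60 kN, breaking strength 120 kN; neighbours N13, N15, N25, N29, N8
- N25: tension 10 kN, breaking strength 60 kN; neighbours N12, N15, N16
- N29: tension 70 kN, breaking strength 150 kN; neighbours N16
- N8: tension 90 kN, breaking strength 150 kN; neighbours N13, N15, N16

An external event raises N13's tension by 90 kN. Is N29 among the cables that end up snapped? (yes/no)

no

Round 1 — N13 at 170 > 120. N13 snaps.
  N13 sheds 170 kN to N15, N16, N8: 56 each (2 lost).
    N15: 80+56 = 136 > 120
    N16: 60+56 = 116 ≤ 120
    N8: 90+56 = 146 ≤ 150
Round 2 — N15 snaps.
  N15 sheds 136 kN to N12, N16, N25, N8: 34 each.
    N12: 10+34 = 44 ≤ 70
    N16: 116+34 = 150 > 120
    N25: 10+34 = 44 ≤ 60
    N8: 146+34 = 180 > 150
Round 3 — N16, N8 snap.
  N16 sheds 150 kN to N25, N29: 75 each.
    N25: 44+75 = 119 > 60
    N29: 70+75 = 145 ≤ 150
  N8 sheds 180 kN: no online neighbours, lost.
Round 4 — N25 snaps.
  N25 sheds 119 kN to N12: 119 each.
    N12: 44+119 = 163 > 70
Round 5 — N12 snaps.
  N12 sheds 163 kN: no online neighbours, lost.
No further breaks.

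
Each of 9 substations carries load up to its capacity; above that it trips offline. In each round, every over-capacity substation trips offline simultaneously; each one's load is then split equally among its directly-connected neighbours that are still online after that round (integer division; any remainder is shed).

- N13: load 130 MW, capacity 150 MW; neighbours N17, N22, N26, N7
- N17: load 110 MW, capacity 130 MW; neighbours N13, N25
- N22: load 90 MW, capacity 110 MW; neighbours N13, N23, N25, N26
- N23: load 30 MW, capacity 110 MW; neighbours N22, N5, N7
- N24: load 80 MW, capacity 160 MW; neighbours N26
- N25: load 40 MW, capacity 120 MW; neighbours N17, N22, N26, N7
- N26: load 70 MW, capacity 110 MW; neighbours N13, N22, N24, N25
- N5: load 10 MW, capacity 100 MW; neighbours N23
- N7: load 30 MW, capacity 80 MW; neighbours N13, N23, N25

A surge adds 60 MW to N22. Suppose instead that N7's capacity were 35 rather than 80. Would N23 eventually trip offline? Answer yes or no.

no

With N7's capacity at 35:
Round 1 — N22 at 150 > 110. N22 trips offline.
  N22 sheds 150 MW to N13, N23, N25, N26: 37 each (2 lost).
    N13: 130+37 = 167 > 150
    N23: 30+37 = 67 ≤ 110
    N25: 40+37 = 77 ≤ 120
    N26: 70+37 = 107 ≤ 110
Round 2 — N13 trips offline.
  N13 sheds 167 MW to N17, N26, N7: 55 each (2 lost).
    N17: 110+55 = 165 > 130
    N26: 107+55 = 162 > 110
    N7: 30+55 = 85 > 35
Round 3 — N17, N26, N7 trip offline.
  N17 sheds 165 MW to N25: 165 each.
    N25: 77+165 = 242 > 120
  N26 sheds 162 MW to N24, N25: 81 each.
    N24: 80+81 = 161 > 160
    N25: 242+81 = 323 > 120
  N7 sheds 85 MW to N23, N25: 42 each (1 lost).
    N23: 67+42 = 109 ≤ 110
    N25: 323+42 = 365 > 120
Round 4 — N24, N25 trip offline.
  N24 sheds 161 MW: no online neighbours, lost.
  N25 sheds 365 MW: no online neighbours, lost.
No further trips.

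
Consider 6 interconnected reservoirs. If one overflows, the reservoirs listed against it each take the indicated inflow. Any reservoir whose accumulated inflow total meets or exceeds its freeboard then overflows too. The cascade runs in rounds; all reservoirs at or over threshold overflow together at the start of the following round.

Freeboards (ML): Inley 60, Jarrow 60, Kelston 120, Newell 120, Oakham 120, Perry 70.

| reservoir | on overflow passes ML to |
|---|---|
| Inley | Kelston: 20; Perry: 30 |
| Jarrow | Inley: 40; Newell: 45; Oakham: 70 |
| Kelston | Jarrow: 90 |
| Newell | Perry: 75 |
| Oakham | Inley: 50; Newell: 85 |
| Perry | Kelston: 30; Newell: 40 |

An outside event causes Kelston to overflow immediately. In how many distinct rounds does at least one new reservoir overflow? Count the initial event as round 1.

2

Round 1 — Kelston overflows (initial).
  Jarrow: +90 → 90 ≥ 60
Round 2 — Jarrow overflows.
  Inley: +40 → 40 < 60
  Newell: +45 → 45 < 120
  Oakham: +70 → 70 < 120
No further overflows.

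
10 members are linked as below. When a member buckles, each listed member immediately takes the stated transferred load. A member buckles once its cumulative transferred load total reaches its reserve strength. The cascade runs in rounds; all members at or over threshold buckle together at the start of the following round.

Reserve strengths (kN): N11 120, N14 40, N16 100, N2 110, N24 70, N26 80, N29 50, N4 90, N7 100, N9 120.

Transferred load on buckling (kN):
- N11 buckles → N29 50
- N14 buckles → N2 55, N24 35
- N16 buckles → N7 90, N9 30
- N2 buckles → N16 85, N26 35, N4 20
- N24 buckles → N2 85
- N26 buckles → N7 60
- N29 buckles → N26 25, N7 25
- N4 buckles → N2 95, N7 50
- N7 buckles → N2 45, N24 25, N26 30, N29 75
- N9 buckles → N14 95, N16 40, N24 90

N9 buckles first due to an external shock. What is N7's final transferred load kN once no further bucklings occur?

Round 1 — N9 buckles (initial).
  N14: +95 → 95 ≥ 40
  N16: +40 → 40 < 100
  N24: +90 → 90 ≥ 70
Round 2 — N14, N24 buckle.
  N2: +55+85 → 140 ≥ 110
Round 3 — N2 buckles.
  N16: +85 → 125 ≥ 100
  N26: +35 → 35 < 80
  N4: +20 → 20 < 90
Round 4 — N16 buckles.
  N7: +90 → 90 < 100
No further bucklings.

90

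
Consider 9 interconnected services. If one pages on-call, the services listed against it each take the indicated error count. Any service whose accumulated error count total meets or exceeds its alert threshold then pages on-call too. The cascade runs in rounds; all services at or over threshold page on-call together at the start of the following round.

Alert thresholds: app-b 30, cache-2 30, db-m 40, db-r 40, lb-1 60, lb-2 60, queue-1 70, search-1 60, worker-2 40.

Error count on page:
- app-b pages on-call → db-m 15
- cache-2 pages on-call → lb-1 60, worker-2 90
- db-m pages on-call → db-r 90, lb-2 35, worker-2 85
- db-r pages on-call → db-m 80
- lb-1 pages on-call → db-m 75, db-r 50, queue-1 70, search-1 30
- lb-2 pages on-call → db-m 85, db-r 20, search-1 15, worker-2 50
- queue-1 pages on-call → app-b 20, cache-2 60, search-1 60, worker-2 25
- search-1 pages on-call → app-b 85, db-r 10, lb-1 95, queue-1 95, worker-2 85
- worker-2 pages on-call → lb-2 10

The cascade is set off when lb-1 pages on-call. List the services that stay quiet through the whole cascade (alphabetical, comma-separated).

lb-2

Round 1 — lb-1 pages on-call (initial).
  db-m: +75 → 75 ≥ 40
  db-r: +50 → 50 ≥ 40
  queue-1: +70 → 70 ≥ 70
  search-1: +30 → 30 < 60
Round 2 — db-m, db-r, queue-1 page on-call.
  app-b: +20 → 20 < 30
  cache-2: +60 → 60 ≥ 30
  lb-2: +35 → 35 < 60
  search-1: +60 → 90 ≥ 60
  worker-2: +85+25 → 110 ≥ 40
Round 3 — cache-2, search-1, worker-2 page on-call.
  app-b: +85 → 105 ≥ 30
  lb-2: +10 → 45 < 60
Round 4 — app-b pages on-call.
No further pages.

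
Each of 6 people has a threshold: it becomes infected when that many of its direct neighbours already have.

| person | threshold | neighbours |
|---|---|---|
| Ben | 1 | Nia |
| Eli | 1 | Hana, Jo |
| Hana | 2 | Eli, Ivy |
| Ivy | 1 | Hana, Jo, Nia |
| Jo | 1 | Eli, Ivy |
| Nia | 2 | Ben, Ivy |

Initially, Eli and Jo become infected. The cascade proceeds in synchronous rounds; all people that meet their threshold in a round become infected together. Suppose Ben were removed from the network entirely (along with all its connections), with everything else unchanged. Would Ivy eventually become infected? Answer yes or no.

With Ben removed:
Round 1 — Eli, Jo become infected (initial).
Round 2 — checking thresholds:
  Hana: 1 of 2 neighbours < 2, holds.
  Ivy: 1 of 3 neighbours ≥ 1, becomes infected.
Round 3 — checking thresholds:
  Hana: 2 of 2 neighbours ≥ 2, becomes infected.
  Nia: 1 of 1 neighbours < 2, holds.
Round 4 — no new infections; cascade stops.

yes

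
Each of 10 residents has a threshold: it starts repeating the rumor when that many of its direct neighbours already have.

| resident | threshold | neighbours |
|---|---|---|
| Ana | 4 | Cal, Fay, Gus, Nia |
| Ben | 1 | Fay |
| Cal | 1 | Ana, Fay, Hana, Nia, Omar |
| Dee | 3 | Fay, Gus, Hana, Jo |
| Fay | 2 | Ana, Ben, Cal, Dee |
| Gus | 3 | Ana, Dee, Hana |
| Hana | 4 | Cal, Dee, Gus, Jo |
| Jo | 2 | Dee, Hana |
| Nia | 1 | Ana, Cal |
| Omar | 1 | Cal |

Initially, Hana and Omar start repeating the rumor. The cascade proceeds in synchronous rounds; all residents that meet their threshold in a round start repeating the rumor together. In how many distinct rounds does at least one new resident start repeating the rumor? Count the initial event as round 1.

3

Round 1 — Hana, Omar start repeating the rumor (initial).
Round 2 — checking thresholds:
  Cal: 2 of 5 neighbours ≥ 1, starts repeating the rumor.
  Dee: 1 of 4 neighbours < 3, below threshold.
  Gus: 1 of 3 neighbours < 3, below threshold.
  Jo: 1 of 2 neighbours < 2, below threshold.
Round 3 — checking thresholds:
  Ana: 1 of 4 neighbours < 4, below threshold.
  Dee: 1 of 4 neighbours < 3, below threshold.
  Fay: 1 of 4 neighbours < 2, below threshold.
  Gus: 1 of 3 neighbours < 3, below threshold.
  Jo: 1 of 2 neighbours < 2, below threshold.
  Nia: 1 of 2 neighbours ≥ 1, starts repeating the rumor.
Round 4 — no new spreads; cascade stops.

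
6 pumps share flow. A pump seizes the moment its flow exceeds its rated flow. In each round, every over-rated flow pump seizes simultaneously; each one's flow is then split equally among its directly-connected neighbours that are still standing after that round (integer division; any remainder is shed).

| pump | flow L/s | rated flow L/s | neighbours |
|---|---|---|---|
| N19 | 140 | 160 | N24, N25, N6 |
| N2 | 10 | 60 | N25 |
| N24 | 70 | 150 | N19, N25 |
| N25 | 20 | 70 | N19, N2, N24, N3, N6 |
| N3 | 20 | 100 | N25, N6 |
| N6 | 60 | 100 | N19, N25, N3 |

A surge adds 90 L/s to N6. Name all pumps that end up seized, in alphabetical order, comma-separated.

N19, N2, N24, N25, N3, N6

Round 1 — N6 at 150 > 100. N6 seizes.
  N6 sheds 150 L/s to N19, N25, N3: 50 each.
    N19: 140+50 = 190 > 160
    N25: 20+50 = 70 ≤ 70
    N3: 20+50 = 70 ≤ 100
Round 2 — N19 seizes.
  N19 sheds 190 L/s to N24, N25: 95 each.
    N24: 70+95 = 165 > 150
    N25: 70+95 = 165 > 70
Round 3 — N24, N25 seize.
  N24 sheds 165 L/s: no online neighbours, lost.
  N25 sheds 165 L/s to N2, N3: 82 each (1 lost).
    N2: 10+82 = 92 > 60
    N3: 70+82 = 152 > 100
Round 4 — N2, N3 seize.
  N2 sheds 92 L/s: no online neighbours, lost.
  N3 sheds 152 L/s: no online neighbours, lost.
No further seizures.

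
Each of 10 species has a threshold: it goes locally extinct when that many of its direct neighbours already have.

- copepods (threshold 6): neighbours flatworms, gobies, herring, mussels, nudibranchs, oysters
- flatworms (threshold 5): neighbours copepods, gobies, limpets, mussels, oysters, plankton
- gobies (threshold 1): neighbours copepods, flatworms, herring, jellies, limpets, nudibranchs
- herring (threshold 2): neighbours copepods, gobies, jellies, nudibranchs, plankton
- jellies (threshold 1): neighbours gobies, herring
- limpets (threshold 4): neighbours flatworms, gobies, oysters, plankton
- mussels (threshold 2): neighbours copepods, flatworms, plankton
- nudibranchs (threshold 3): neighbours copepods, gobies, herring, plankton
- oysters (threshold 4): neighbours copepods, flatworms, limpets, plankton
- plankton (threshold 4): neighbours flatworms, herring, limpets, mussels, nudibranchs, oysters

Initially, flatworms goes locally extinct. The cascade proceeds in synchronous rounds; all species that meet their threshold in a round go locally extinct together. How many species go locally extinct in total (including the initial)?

4

Round 1 — flatworms goes locally extinct (initial).
Round 2 — checking thresholds:
  copepods: 1 of 6 neighbours < 6, below threshold.
  gobies: 1 of 6 neighbours ≥ 1, goes locally extinct.
  limpets: 1 of 4 neighbours < 4, below threshold.
  mussels: 1 of 3 neighbours < 2, below threshold.
  oysters: 1 of 4 neighbours < 4, below threshold.
  plankton: 1 of 6 neighbours < 4, below threshold.
Round 3 — checking thresholds:
  copepods: 2 of 6 neighbours < 6, below threshold.
  herring: 1 of 5 neighbours < 2, below threshold.
  jellies: 1 of 2 neighbours ≥ 1, goes locally extinct.
  limpets: 2 of 4 neighbours < 4, below threshold.
  mussels: 1 of 3 neighbours < 2, below threshold.
  nudibranchs: 1 of 4 neighbours < 3, below threshold.
  oysters: 1 of 4 neighbours < 4, below threshold.
  plankton: 1 of 6 neighbours < 4, below threshold.
Round 4 — checking thresholds:
  copepods: 2 of 6 neighbours < 6, below threshold.
  herring: 2 of 5 neighbours ≥ 2, goes locally extinct.
  limpets: 2 of 4 neighbours < 4, below threshold.
  mussels: 1 of 3 neighbours < 2, below threshold.
  nudibranchs: 1 of 4 neighbours < 3, below threshold.
  oysters: 1 of 4 neighbours < 4, below threshold.
  plankton: 1 of 6 neighbours < 4, below threshold.
Round 5 — no new extinctions; cascade stops.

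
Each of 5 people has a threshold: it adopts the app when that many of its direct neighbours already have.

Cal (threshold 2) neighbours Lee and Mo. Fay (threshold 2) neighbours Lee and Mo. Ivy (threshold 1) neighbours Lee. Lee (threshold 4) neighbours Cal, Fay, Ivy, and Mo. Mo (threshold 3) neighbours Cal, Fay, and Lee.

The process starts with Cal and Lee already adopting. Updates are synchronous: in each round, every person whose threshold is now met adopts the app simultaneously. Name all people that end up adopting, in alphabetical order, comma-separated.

Cal, Ivy, Lee

Round 1 — Cal, Lee adopt the app (initial).
Round 2 — checking thresholds:
  Fay: 1 of 2 neighbours < 2, holds.
  Ivy: 1 of 1 neighbours ≥ 1, adopts the app.
  Mo: 2 of 3 neighbours < 3, holds.
Round 3 — no new adoptions; cascade stops.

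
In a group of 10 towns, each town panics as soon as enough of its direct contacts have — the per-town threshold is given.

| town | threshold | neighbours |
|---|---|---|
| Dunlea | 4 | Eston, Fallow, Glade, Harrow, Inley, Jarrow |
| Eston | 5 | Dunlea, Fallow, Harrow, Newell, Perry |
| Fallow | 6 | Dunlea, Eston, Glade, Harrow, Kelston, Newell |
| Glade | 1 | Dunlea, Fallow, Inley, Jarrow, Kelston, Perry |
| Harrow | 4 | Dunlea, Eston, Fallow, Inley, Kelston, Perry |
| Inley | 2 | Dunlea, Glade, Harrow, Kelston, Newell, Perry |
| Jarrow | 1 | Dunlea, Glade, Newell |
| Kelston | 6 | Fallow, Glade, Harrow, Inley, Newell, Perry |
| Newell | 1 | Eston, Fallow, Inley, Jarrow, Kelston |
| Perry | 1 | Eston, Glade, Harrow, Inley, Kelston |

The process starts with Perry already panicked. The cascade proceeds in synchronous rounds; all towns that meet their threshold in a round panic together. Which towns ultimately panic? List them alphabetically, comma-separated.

Round 1 — Perry panics (initial).
Round 2 — checking thresholds:
  Eston: 1 of 5 neighbours < 5, below threshold.
  Glade: 1 of 6 neighbours ≥ 1, panics.
  Harrow: 1 of 6 neighbours < 4, below threshold.
  Inley: 1 of 6 neighbours < 2, below threshold.
  Kelston: 1 of 6 neighbours < 6, below threshold.
Round 3 — checking thresholds:
  Dunlea: 1 of 6 neighbours < 4, below threshold.
  Eston: 1 of 5 neighbours < 5, below threshold.
  Fallow: 1 of 6 neighbours < 6, below threshold.
  Harrow: 1 of 6 neighbours < 4, below threshold.
  Inley: 2 of 6 neighbours ≥ 2, panics.
  Jarrow: 1 of 3 neighbours ≥ 1, panics.
  Kelston: 2 of 6 neighbours < 6, below threshold.
Round 4 — checking thresholds:
  Dunlea: 3 of 6 neighbours < 4, below threshold.
  Eston: 1 of 5 neighbours < 5, below threshold.
  Fallow: 1 of 6 neighbours < 6, below threshold.
  Harrow: 2 of 6 neighbours < 4, below threshold.
  Kelston: 3 of 6 neighbours < 6, below threshold.
  Newell: 2 of 5 neighbours ≥ 1, panics.
Round 5 — no new panics; cascade stops.

Glade, Inley, Jarrow, Newell, Perry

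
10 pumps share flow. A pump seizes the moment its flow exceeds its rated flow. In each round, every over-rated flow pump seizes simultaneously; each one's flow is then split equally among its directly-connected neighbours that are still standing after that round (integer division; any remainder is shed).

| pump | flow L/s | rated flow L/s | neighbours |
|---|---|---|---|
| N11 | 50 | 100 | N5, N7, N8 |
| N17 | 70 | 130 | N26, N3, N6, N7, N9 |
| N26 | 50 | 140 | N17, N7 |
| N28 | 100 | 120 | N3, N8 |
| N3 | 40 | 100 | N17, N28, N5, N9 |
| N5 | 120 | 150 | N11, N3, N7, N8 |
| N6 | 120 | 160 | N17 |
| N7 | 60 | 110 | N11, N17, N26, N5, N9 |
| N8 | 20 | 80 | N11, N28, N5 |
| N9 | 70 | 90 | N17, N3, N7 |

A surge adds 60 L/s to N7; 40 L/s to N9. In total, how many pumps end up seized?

Round 1 — N7 at 120 > 110; N9 at 110 > 90. N7, N9 seize.
  N7 sheds 120 L/s to N11, N17, N26, N5: 30 each.
    N11: 50+30 = 80 ≤ 100
    N17: 70+30 = 100 ≤ 130
    N26: 50+30 = 80 ≤ 140
    N5: 120+30 = 150 ≤ 150
  N9 sheds 110 L/s to N17, N3: 55 each.
    N17: 100+55 = 155 > 130
    N3: 40+55 = 95 ≤ 100
Round 2 — N17 seizes.
  N17 sheds 155 L/s to N26, N3, N6: 51 each (2 lost).
    N26: 80+51 = 131 ≤ 140
    N3: 95+51 = 146 > 100
    N6: 120+51 = 171 > 160
Round 3 — N3, N6 seize.
  N3 sheds 146 L/s to N28, N5: 73 each.
    N28: 100+73 = 173 > 120
    N5: 150+73 = 223 > 150
  N6 sheds 171 L/s: no online neighbours, lost.
Round 4 — N28, N5 seize.
  N28 sheds 173 L/s to N8: 173 each.
    N8: 20+173 = 193 > 80
  N5 sheds 223 L/s to N11, N8: 111 each (1 lost).
    N11: 80+111 = 191 > 100
    N8: 193+111 = 304 > 80
Round 5 — N11, N8 seize.
  N11 sheds 191 L/s: no online neighbours, lost.
  N8 sheds 304 L/s: no online neighbours, lost.
No further seizures.

9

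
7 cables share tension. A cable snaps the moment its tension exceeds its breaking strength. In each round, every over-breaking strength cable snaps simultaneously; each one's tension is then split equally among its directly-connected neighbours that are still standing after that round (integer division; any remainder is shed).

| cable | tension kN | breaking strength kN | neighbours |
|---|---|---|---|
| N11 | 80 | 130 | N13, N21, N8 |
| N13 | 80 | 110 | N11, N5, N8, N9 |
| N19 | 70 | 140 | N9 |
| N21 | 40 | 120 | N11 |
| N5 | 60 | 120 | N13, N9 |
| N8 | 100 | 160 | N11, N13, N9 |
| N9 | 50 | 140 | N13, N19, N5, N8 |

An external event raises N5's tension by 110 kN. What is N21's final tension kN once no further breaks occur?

Round 1 — N5 at 170 > 120. N5 snaps.
  N5 sheds 170 kN to N13, N9: 85 each.
    N13: 80+85 = 165 > 110
    N9: 50+85 = 135 ≤ 140
Round 2 — N13 snaps.
  N13 sheds 165 kN to N11, N8, N9: 55 each.
    N11: 80+55 = 135 > 130
    N8: 100+55 = 155 ≤ 160
    N9: 135+55 = 190 > 140
Round 3 — N11, N9 snap.
  N11 sheds 135 kN to N21, N8: 67 each (1 lost).
    N21: 40+67 = 107 ≤ 120
    N8: 155+67 = 222 > 160
  N9 sheds 190 kN to N19, N8: 95 each.
    N19: 70+95 = 165 > 140
    N8: 222+95 = 317 > 160
Round 4 — N19, N8 snap.
  N19 sheds 165 kN: no online neighbours, lost.
  N8 sheds 317 kN: no online neighbours, lost.
No further breaks.

107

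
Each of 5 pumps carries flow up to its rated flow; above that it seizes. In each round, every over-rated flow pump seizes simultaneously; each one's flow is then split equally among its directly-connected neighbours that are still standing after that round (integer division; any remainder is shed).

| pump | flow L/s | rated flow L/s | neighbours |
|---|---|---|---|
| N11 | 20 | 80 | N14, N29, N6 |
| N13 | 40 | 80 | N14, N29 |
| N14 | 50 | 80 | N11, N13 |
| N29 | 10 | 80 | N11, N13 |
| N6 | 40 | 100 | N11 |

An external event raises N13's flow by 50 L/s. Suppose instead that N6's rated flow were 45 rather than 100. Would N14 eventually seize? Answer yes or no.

With N6's rated flow at 45:
Round 1 — N13 at 90 > 80. N13 seizes.
  N13 sheds 90 L/s to N14, N29: 45 each.
    N14: 50+45 = 95 > 80
    N29: 10+45 = 55 ≤ 80
Round 2 — N14 seizes.
  N14 sheds 95 L/s to N11: 95 each.
    N11: 20+95 = 115 > 80
Round 3 — N11 seizes.
  N11 sheds 115 L/s to N29, N6: 57 each (1 lost).
    N29: 55+57 = 112 > 80
    N6: 40+57 = 97 > 45
Round 4 — N29, N6 seize.
  N29 sheds 112 L/s: no online neighbours, lost.
  N6 sheds 97 L/s: no online neighbours, lost.
No further seizures.

yes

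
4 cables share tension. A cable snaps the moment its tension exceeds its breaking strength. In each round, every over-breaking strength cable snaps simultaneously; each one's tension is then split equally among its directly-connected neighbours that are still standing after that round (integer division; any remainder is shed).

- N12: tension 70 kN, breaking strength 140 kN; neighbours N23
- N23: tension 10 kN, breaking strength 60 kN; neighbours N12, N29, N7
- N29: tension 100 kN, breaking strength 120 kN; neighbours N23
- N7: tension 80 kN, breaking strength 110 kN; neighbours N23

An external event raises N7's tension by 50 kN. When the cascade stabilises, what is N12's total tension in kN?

140

Round 1 — N7 at 130 > 110. N7 snaps.
  N7 sheds 130 kN to N23: 130 each.
    N23: 10+130 = 140 > 60
Round 2 — N23 snaps.
  N23 sheds 140 kN to N12, N29: 70 each.
    N12: 70+70 = 140 ≤ 140
    N29: 100+70 = 170 > 120
Round 3 — N29 snaps.
  N29 sheds 170 kN: no online neighbours, lost.
No further breaks.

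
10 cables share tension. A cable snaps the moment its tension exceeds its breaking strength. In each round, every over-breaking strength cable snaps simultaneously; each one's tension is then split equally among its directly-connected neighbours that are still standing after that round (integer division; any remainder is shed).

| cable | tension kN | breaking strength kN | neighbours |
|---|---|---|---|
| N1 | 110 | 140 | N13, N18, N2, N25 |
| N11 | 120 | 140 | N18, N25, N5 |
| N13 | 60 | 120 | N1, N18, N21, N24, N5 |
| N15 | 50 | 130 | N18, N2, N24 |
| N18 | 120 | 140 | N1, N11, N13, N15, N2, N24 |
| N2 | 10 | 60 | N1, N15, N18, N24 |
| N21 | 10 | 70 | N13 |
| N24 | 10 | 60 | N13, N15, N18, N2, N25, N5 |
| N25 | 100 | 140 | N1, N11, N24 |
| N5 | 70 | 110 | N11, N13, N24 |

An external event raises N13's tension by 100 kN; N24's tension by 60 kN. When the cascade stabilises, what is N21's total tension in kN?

50

Round 1 — N13 at 160 > 120; N24 at 70 > 60. N13, N24 snap.
  N13 sheds 160 kN to N1, N18, N21, N5: 40 each.
    N1: 110+40 = 150 > 140
    N18: 120+40 = 160 > 140
    N21: 10+40 = 50 ≤ 70
    N5: 70+40 = 110 ≤ 110
  N24 sheds 70 kN to N15, N18, N2, N25, N5: 14 each.
    N15: 50+14 = 64 ≤ 130
    N18: 160+14 = 174 > 140
    N2: 10+14 = 24 ≤ 60
    N25: 100+14 = 114 ≤ 140
    N5: 110+14 = 124 > 110
Round 2 — N1, N18, N5 snap.
  N1 sheds 150 kN to N2, N25: 75 each.
    N2: 24+75 = 99 > 60
    N25: 114+75 = 189 > 140
  N18 sheds 174 kN to N11, N15, N2: 58 each.
    N11: 120+58 = 178 > 140
    N15: 64+58 = 122 ≤ 130
    N2: 99+58 = 157 > 60
  N5 sheds 124 kN to N11: 124 each.
    N11: 178+124 = 302 > 140
Round 3 — N11, N2, N25 snap.
  N11 sheds 302 kN: no online neighbours, lost.
  N2 sheds 157 kN to N15: 157 each.
    N15: 122+157 = 279 > 130
  N25 sheds 189 kN: no online neighbours, lost.
Round 4 — N15 snaps.
  N15 sheds 279 kN: no online neighbours, lost.
No further breaks.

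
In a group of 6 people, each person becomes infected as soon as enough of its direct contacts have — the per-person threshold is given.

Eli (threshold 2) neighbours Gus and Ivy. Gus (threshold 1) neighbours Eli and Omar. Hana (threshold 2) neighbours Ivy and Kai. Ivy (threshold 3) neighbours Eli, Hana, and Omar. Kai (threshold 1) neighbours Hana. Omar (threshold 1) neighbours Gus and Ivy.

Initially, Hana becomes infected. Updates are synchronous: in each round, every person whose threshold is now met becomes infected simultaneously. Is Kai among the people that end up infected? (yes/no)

Round 1 — Hana becomes infected (initial).
Round 2 — checking thresholds:
  Ivy: 1 of 3 neighbours < 3, below threshold.
  Kai: 1 of 1 neighbours ≥ 1, becomes infected.
Round 3 — no new infections; cascade stops.

yes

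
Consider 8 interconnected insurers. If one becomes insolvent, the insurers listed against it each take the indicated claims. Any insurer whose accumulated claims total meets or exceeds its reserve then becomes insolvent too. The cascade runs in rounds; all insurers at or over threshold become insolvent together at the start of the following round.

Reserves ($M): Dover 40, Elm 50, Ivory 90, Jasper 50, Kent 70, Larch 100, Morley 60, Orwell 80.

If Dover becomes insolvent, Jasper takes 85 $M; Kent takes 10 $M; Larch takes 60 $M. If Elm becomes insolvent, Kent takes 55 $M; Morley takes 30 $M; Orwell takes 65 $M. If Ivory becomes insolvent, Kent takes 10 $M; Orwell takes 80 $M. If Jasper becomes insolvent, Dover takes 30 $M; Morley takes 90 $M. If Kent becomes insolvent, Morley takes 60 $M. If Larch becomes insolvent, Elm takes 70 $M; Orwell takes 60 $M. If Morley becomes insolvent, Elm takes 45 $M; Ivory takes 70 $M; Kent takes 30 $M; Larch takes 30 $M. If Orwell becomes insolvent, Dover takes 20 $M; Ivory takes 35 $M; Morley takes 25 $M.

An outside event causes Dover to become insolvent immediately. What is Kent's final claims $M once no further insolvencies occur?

40

Round 1 — Dover becomes insolvent (initial).
  Jasper: +85 → 85 ≥ 50
  Kent: +10 → 10 < 70
  Larch: +60 → 60 < 100
Round 2 — Jasper becomes insolvent.
  Morley: +90 → 90 ≥ 60
Round 3 — Morley becomes insolvent.
  Elm: +45 → 45 < 50
  Ivory: +70 → 70 < 90
  Kent: +30 → 40 < 70
  Larch: +30 → 90 < 100
No further insolvencies.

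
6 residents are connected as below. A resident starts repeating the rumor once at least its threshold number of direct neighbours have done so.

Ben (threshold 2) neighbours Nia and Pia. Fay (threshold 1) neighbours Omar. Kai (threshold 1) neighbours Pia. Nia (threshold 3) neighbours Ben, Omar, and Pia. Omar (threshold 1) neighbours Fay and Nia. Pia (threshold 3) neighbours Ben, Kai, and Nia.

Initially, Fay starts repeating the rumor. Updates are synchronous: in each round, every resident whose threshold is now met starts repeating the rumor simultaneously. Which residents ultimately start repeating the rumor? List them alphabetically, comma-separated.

Fay, Omar

Round 1 — Fay starts repeating the rumor (initial).
Round 2 — checking thresholds:
  Omar: 1 of 2 neighbours ≥ 1, starts repeating the rumor.
Round 3 — no new spreads; cascade stops.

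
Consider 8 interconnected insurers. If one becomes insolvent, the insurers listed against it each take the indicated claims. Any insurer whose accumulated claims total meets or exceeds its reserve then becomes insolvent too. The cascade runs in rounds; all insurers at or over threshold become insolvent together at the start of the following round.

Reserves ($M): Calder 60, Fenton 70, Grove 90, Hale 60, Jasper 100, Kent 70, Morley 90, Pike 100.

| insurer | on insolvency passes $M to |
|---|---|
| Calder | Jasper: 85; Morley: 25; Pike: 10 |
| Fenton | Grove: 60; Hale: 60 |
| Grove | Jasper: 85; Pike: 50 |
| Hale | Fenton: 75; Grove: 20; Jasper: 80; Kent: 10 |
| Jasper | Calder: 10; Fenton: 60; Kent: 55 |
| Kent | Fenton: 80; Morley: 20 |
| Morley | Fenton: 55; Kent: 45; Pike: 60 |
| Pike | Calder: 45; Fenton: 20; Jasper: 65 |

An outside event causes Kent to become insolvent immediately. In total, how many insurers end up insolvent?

Round 1 — Kent becomes insolvent (initial).
  Fenton: +80 → 80 ≥ 70
  Morley: +20 → 20 < 90
Round 2 — Fenton becomes insolvent.
  Grove: +60 → 60 < 90
  Hale: +60 → 60 ≥ 60
Round 3 — Hale becomes insolvent.
  Grove: +20 → 80 < 90
  Jasper: +80 → 80 < 100
No further insolvencies.

3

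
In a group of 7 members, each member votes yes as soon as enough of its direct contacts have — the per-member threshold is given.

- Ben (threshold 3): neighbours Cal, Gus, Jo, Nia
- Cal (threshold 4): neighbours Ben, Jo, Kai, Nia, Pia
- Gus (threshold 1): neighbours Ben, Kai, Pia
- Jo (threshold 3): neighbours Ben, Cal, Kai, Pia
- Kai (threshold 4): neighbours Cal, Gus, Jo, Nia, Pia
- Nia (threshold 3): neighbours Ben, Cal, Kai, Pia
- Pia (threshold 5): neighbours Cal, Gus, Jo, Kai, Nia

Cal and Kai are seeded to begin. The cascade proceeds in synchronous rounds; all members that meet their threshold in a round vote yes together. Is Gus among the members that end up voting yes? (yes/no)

Round 1 — Cal, Kai vote yes (initial).
Round 2 — checking thresholds:
  Ben: 1 of 4 neighbours < 3, not yet.
  Gus: 1 of 3 neighbours ≥ 1, votes yes.
  Jo: 2 of 4 neighbours < 3, not yet.
  Nia: 2 of 4 neighbours < 3, not yet.
  Pia: 2 of 5 neighbours < 5, not yet.
Round 3 — no new yes votes; cascade stops.

yes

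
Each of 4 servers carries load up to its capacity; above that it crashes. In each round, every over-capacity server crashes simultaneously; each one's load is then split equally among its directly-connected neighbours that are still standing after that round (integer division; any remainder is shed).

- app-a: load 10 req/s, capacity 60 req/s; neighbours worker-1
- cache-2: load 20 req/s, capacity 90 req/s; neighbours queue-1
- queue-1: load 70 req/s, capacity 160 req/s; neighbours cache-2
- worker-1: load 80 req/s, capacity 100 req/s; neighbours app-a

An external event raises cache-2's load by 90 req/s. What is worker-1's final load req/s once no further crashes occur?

80

Round 1 — cache-2 at 110 > 90. cache-2 crashes.
  cache-2 sheds 110 req/s to queue-1: 110 each.
    queue-1: 70+110 = 180 > 160
Round 2 — queue-1 crashes.
  queue-1 sheds 180 req/s: no online neighbours, lost.
No further crashes.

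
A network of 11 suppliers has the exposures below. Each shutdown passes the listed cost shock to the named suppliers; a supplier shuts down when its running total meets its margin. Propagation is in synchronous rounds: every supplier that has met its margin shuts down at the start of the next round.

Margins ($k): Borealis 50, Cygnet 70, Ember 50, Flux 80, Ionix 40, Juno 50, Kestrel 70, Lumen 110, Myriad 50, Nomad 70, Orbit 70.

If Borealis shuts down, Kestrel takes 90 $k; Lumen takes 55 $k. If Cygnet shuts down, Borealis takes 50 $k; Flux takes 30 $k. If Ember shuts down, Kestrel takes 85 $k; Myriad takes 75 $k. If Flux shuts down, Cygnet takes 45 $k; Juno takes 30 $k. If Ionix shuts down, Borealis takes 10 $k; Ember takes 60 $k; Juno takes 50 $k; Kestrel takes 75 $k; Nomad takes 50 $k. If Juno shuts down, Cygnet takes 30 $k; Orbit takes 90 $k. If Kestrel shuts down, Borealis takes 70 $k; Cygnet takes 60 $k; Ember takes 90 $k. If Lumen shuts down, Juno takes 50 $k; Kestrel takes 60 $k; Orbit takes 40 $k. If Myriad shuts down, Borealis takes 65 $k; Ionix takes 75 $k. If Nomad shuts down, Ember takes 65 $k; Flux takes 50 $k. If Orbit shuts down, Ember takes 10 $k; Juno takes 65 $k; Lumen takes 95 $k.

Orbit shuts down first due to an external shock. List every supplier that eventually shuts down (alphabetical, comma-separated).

Round 1 — Orbit shuts down (initial).
  Ember: +10 → 10 < 50
  Juno: +65 → 65 ≥ 50
  Lumen: +95 → 95 < 110
Round 2 — Juno shuts down.
  Cygnet: +30 → 30 < 70
No further shutdowns.

Juno, Orbit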